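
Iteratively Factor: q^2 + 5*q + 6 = (q + 2)*(q + 3)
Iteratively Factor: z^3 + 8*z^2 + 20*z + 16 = (z + 2)*(z^2 + 6*z + 8) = (z + 2)*(z + 4)*(z + 2)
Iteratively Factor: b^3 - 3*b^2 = (b)*(b^2 - 3*b) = b^2*(b - 3)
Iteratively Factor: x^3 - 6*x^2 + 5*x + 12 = (x + 1)*(x^2 - 7*x + 12) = (x - 3)*(x + 1)*(x - 4)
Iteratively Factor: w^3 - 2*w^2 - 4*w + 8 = (w - 2)*(w^2 - 4) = (w - 2)*(w + 2)*(w - 2)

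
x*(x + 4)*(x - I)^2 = x^4 + 4*x^3 - 2*I*x^3 - x^2 - 8*I*x^2 - 4*x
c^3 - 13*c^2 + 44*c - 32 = (c - 8)*(c - 4)*(c - 1)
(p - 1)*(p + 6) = p^2 + 5*p - 6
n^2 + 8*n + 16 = (n + 4)^2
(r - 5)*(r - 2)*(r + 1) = r^3 - 6*r^2 + 3*r + 10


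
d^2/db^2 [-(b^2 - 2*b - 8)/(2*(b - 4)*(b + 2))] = 0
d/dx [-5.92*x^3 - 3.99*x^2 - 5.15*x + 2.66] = -17.76*x^2 - 7.98*x - 5.15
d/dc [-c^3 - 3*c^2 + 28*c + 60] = -3*c^2 - 6*c + 28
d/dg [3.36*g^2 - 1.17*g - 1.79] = 6.72*g - 1.17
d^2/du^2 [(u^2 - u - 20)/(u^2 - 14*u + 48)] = 2*(13*u^3 - 204*u^2 + 984*u - 1328)/(u^6 - 42*u^5 + 732*u^4 - 6776*u^3 + 35136*u^2 - 96768*u + 110592)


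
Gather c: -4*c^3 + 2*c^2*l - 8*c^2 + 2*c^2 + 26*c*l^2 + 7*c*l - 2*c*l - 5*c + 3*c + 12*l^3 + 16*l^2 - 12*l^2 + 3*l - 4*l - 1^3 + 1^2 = -4*c^3 + c^2*(2*l - 6) + c*(26*l^2 + 5*l - 2) + 12*l^3 + 4*l^2 - l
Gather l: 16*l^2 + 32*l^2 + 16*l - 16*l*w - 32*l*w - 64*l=48*l^2 + l*(-48*w - 48)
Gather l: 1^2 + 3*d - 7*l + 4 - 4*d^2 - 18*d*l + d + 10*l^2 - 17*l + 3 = -4*d^2 + 4*d + 10*l^2 + l*(-18*d - 24) + 8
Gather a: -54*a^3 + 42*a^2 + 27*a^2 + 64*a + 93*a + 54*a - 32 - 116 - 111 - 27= -54*a^3 + 69*a^2 + 211*a - 286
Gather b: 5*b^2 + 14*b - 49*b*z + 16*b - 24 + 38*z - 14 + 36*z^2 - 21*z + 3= 5*b^2 + b*(30 - 49*z) + 36*z^2 + 17*z - 35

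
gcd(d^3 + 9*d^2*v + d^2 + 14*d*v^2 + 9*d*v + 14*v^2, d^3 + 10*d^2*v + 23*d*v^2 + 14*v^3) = d^2 + 9*d*v + 14*v^2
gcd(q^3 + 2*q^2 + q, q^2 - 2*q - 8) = 1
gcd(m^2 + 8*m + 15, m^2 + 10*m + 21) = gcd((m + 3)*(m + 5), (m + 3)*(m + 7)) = m + 3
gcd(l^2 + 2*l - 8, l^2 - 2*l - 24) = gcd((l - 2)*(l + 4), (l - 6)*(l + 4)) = l + 4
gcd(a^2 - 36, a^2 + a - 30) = a + 6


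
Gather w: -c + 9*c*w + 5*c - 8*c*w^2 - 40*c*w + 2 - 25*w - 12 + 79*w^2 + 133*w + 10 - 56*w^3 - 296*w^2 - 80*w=4*c - 56*w^3 + w^2*(-8*c - 217) + w*(28 - 31*c)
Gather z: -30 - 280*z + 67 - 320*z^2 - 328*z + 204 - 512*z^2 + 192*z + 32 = -832*z^2 - 416*z + 273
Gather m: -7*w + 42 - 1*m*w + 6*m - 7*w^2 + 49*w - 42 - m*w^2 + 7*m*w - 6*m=m*(-w^2 + 6*w) - 7*w^2 + 42*w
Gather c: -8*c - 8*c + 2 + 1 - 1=2 - 16*c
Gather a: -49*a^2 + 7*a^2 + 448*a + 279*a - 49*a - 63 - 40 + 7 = -42*a^2 + 678*a - 96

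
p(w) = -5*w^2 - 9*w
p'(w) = -10*w - 9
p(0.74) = -9.40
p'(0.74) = -16.40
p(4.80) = -158.40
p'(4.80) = -57.00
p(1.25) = -19.06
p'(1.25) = -21.50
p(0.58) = -6.90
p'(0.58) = -14.80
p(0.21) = -2.11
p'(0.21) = -11.10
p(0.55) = -6.46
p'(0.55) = -14.50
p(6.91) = -300.93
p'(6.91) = -78.10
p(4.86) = -161.84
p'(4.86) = -57.60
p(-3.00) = -18.00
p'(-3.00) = 21.00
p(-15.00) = -990.00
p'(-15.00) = 141.00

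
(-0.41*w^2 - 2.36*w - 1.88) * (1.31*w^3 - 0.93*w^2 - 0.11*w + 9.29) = -0.5371*w^5 - 2.7103*w^4 - 0.2229*w^3 - 1.8009*w^2 - 21.7176*w - 17.4652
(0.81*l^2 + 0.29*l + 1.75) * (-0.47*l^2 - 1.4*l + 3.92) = -0.3807*l^4 - 1.2703*l^3 + 1.9467*l^2 - 1.3132*l + 6.86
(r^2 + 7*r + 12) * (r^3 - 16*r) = r^5 + 7*r^4 - 4*r^3 - 112*r^2 - 192*r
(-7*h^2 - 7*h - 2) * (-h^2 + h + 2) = 7*h^4 - 19*h^2 - 16*h - 4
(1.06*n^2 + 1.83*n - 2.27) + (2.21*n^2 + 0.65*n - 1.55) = 3.27*n^2 + 2.48*n - 3.82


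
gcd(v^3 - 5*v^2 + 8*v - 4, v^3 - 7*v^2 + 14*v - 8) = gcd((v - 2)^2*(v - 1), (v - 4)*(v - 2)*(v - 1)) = v^2 - 3*v + 2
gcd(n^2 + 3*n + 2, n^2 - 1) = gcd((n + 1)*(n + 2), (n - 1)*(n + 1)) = n + 1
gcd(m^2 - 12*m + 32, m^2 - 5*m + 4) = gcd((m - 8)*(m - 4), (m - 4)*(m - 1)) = m - 4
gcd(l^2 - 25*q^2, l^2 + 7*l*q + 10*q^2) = l + 5*q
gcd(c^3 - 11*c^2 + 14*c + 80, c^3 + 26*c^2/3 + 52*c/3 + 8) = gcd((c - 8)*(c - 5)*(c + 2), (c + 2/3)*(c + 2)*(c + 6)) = c + 2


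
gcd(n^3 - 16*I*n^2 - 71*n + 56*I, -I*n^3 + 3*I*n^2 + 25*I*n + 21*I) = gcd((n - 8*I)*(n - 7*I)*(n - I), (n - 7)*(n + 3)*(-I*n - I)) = 1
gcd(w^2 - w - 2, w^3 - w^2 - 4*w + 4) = w - 2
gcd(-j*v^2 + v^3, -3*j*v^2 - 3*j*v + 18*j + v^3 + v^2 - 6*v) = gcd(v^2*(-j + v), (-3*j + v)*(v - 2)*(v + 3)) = 1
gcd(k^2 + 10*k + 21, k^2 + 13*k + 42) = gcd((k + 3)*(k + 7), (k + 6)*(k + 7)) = k + 7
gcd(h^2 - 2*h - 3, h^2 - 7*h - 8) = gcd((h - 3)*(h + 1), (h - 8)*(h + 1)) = h + 1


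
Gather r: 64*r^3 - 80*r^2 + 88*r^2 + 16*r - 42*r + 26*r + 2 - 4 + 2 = 64*r^3 + 8*r^2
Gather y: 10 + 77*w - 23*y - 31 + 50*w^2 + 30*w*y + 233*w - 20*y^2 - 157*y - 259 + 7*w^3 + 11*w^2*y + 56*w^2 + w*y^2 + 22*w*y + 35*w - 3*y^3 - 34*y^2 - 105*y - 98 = 7*w^3 + 106*w^2 + 345*w - 3*y^3 + y^2*(w - 54) + y*(11*w^2 + 52*w - 285) - 378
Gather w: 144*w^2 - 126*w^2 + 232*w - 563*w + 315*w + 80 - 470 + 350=18*w^2 - 16*w - 40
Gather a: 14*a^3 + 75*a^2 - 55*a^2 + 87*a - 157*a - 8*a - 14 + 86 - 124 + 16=14*a^3 + 20*a^2 - 78*a - 36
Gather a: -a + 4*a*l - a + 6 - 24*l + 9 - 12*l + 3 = a*(4*l - 2) - 36*l + 18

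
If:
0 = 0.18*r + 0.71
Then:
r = -3.94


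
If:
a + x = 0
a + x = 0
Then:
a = -x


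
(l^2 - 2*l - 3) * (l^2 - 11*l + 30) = l^4 - 13*l^3 + 49*l^2 - 27*l - 90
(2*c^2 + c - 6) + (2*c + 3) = 2*c^2 + 3*c - 3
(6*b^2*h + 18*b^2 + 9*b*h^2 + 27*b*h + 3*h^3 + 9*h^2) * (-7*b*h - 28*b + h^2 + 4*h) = -42*b^3*h^2 - 294*b^3*h - 504*b^3 - 57*b^2*h^3 - 399*b^2*h^2 - 684*b^2*h - 12*b*h^4 - 84*b*h^3 - 144*b*h^2 + 3*h^5 + 21*h^4 + 36*h^3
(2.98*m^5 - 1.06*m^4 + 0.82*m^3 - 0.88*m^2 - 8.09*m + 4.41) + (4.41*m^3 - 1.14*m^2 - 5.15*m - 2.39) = 2.98*m^5 - 1.06*m^4 + 5.23*m^3 - 2.02*m^2 - 13.24*m + 2.02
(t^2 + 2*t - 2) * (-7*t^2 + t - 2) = -7*t^4 - 13*t^3 + 14*t^2 - 6*t + 4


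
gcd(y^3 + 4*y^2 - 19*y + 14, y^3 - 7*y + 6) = y^2 - 3*y + 2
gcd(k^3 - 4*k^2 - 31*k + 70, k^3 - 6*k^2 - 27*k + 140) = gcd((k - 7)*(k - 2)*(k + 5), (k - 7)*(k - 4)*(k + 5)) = k^2 - 2*k - 35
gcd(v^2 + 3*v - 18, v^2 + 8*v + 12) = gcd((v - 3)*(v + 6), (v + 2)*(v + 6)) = v + 6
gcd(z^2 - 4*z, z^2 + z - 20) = z - 4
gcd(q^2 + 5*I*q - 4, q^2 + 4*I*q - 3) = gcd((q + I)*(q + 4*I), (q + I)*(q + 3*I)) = q + I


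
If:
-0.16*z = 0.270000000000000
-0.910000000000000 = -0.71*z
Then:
No Solution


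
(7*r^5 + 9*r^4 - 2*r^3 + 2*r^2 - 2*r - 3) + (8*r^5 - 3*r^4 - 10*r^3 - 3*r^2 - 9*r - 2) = 15*r^5 + 6*r^4 - 12*r^3 - r^2 - 11*r - 5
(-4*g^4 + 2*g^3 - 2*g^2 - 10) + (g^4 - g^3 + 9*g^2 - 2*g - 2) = -3*g^4 + g^3 + 7*g^2 - 2*g - 12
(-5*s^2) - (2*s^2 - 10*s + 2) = -7*s^2 + 10*s - 2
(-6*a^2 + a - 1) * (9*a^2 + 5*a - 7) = -54*a^4 - 21*a^3 + 38*a^2 - 12*a + 7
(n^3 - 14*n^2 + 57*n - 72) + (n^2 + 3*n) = n^3 - 13*n^2 + 60*n - 72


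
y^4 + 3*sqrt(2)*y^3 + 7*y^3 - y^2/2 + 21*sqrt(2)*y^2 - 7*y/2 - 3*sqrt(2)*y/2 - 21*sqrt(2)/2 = (y + 7)*(y - sqrt(2)/2)*(y + sqrt(2)/2)*(y + 3*sqrt(2))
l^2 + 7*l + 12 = (l + 3)*(l + 4)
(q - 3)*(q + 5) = q^2 + 2*q - 15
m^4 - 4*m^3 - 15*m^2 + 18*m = m*(m - 6)*(m - 1)*(m + 3)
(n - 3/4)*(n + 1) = n^2 + n/4 - 3/4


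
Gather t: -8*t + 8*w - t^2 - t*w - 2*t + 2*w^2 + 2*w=-t^2 + t*(-w - 10) + 2*w^2 + 10*w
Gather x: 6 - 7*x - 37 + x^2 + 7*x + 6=x^2 - 25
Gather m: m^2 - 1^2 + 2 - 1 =m^2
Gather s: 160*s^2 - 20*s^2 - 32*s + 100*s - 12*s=140*s^2 + 56*s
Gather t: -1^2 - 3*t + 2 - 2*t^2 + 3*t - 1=-2*t^2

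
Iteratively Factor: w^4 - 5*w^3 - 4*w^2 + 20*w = (w + 2)*(w^3 - 7*w^2 + 10*w) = (w - 2)*(w + 2)*(w^2 - 5*w) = w*(w - 2)*(w + 2)*(w - 5)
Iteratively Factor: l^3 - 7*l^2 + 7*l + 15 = (l + 1)*(l^2 - 8*l + 15) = (l - 3)*(l + 1)*(l - 5)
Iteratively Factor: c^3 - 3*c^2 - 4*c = (c - 4)*(c^2 + c) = c*(c - 4)*(c + 1)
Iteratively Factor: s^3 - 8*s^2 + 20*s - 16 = (s - 2)*(s^2 - 6*s + 8) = (s - 4)*(s - 2)*(s - 2)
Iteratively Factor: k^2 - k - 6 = (k - 3)*(k + 2)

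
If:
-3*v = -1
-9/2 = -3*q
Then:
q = 3/2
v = 1/3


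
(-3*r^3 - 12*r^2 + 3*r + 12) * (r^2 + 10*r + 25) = -3*r^5 - 42*r^4 - 192*r^3 - 258*r^2 + 195*r + 300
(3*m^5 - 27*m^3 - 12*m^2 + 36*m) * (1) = 3*m^5 - 27*m^3 - 12*m^2 + 36*m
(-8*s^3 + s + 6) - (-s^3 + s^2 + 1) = -7*s^3 - s^2 + s + 5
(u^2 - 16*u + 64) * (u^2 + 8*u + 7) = u^4 - 8*u^3 - 57*u^2 + 400*u + 448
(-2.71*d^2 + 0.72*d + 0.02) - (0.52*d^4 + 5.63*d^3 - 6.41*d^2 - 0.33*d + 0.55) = -0.52*d^4 - 5.63*d^3 + 3.7*d^2 + 1.05*d - 0.53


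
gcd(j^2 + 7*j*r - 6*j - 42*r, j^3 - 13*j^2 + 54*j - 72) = j - 6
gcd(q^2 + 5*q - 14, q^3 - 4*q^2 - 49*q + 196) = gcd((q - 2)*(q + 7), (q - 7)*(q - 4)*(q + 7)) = q + 7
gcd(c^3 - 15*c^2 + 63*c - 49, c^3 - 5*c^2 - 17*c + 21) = c^2 - 8*c + 7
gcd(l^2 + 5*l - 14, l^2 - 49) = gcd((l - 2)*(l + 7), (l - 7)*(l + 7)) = l + 7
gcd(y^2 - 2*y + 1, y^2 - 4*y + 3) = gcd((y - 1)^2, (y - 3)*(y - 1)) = y - 1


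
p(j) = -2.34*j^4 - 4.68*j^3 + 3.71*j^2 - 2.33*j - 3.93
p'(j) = -9.36*j^3 - 14.04*j^2 + 7.42*j - 2.33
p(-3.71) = -148.55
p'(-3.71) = 254.86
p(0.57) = -5.17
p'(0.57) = -4.40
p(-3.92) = -208.42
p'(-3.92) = 316.65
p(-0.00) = -3.93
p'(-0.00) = -2.33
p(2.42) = -134.42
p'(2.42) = -199.25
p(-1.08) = 5.63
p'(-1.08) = -14.93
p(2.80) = -227.93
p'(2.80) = -297.10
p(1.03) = -10.14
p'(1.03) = -19.81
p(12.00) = -56106.93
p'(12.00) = -18109.13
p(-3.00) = -26.73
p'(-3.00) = 101.77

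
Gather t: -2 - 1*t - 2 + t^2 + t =t^2 - 4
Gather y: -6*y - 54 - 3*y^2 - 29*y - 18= -3*y^2 - 35*y - 72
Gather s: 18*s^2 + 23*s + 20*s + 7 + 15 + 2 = 18*s^2 + 43*s + 24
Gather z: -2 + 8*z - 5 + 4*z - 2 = 12*z - 9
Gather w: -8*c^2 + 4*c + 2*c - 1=-8*c^2 + 6*c - 1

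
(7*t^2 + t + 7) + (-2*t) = 7*t^2 - t + 7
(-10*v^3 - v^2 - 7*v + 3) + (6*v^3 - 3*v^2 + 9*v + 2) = -4*v^3 - 4*v^2 + 2*v + 5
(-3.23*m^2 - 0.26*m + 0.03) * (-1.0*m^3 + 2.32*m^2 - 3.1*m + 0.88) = 3.23*m^5 - 7.2336*m^4 + 9.3798*m^3 - 1.9668*m^2 - 0.3218*m + 0.0264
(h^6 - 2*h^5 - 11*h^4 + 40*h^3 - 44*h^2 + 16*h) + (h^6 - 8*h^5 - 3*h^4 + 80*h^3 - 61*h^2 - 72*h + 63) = 2*h^6 - 10*h^5 - 14*h^4 + 120*h^3 - 105*h^2 - 56*h + 63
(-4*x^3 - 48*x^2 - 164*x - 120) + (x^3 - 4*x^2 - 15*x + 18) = -3*x^3 - 52*x^2 - 179*x - 102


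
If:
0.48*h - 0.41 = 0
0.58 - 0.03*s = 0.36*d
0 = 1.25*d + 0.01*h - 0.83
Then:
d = 0.66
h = 0.85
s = 11.45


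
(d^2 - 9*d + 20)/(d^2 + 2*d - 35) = (d - 4)/(d + 7)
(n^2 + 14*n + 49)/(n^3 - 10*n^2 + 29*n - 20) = (n^2 + 14*n + 49)/(n^3 - 10*n^2 + 29*n - 20)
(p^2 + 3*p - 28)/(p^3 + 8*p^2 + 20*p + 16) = (p^2 + 3*p - 28)/(p^3 + 8*p^2 + 20*p + 16)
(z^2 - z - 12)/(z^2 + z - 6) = (z - 4)/(z - 2)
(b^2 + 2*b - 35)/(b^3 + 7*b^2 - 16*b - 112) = (b - 5)/(b^2 - 16)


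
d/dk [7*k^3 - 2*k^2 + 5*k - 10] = 21*k^2 - 4*k + 5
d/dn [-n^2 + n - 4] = 1 - 2*n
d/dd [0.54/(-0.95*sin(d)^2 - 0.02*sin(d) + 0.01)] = (1.026*sin(d) + 0.0108)*cos(d)/(0.95*sin(d)^2 + 0.02*sin(d) - 0.01)^2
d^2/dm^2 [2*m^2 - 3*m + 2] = 4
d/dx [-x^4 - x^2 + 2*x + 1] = -4*x^3 - 2*x + 2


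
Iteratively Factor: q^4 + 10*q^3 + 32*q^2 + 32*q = (q + 4)*(q^3 + 6*q^2 + 8*q) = (q + 4)^2*(q^2 + 2*q) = q*(q + 4)^2*(q + 2)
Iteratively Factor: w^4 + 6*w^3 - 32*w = (w + 4)*(w^3 + 2*w^2 - 8*w) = (w - 2)*(w + 4)*(w^2 + 4*w) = w*(w - 2)*(w + 4)*(w + 4)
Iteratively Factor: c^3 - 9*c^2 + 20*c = (c - 4)*(c^2 - 5*c) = c*(c - 4)*(c - 5)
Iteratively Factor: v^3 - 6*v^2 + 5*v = (v - 1)*(v^2 - 5*v) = (v - 5)*(v - 1)*(v)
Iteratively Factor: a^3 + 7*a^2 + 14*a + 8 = (a + 1)*(a^2 + 6*a + 8) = (a + 1)*(a + 4)*(a + 2)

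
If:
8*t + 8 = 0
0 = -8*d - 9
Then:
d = -9/8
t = -1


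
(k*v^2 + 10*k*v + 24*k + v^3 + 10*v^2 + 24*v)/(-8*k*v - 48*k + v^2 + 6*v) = (k*v + 4*k + v^2 + 4*v)/(-8*k + v)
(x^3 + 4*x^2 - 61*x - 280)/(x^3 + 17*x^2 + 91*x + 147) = (x^2 - 3*x - 40)/(x^2 + 10*x + 21)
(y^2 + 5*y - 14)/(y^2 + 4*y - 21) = (y - 2)/(y - 3)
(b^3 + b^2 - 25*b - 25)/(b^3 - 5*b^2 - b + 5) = (b + 5)/(b - 1)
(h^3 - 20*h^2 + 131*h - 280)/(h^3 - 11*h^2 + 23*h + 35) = (h - 8)/(h + 1)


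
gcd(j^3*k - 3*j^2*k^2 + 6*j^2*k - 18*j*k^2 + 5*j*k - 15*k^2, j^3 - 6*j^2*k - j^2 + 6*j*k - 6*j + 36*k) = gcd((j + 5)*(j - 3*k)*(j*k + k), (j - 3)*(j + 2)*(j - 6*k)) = 1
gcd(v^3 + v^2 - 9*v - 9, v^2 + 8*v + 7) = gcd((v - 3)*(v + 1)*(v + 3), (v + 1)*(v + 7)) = v + 1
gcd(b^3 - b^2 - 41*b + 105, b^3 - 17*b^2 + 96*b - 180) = b - 5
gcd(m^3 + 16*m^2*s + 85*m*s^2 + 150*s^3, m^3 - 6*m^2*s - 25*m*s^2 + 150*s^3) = m + 5*s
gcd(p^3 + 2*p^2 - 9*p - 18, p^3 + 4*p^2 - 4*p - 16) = p + 2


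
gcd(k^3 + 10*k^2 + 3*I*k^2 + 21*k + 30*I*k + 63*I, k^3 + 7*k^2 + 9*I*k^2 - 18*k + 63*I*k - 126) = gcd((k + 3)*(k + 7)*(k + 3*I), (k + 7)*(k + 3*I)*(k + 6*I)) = k^2 + k*(7 + 3*I) + 21*I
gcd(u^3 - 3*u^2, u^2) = u^2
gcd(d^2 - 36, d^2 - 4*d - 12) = d - 6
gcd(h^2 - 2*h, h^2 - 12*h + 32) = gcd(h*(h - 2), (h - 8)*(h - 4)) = 1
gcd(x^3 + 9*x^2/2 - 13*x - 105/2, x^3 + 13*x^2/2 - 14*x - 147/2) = x^2 - x/2 - 21/2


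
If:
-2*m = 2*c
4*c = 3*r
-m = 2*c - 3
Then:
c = 3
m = -3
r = 4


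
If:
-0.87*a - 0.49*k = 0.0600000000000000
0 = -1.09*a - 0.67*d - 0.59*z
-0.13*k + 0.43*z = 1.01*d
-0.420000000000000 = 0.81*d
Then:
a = 1.41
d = -0.52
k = -2.62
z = -2.01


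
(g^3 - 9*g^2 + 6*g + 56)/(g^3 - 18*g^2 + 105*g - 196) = (g + 2)/(g - 7)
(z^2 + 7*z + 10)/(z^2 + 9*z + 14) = (z + 5)/(z + 7)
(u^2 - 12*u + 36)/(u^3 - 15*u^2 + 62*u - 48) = (u - 6)/(u^2 - 9*u + 8)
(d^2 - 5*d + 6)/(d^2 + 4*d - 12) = (d - 3)/(d + 6)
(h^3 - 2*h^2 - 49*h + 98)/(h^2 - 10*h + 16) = (h^2 - 49)/(h - 8)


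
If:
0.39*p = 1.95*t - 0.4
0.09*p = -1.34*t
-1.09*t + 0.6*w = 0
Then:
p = -0.77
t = 0.05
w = 0.09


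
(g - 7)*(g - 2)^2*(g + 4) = g^4 - 7*g^3 - 12*g^2 + 100*g - 112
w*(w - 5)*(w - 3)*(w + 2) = w^4 - 6*w^3 - w^2 + 30*w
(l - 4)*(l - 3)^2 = l^3 - 10*l^2 + 33*l - 36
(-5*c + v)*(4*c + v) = -20*c^2 - c*v + v^2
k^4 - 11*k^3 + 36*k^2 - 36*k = k*(k - 6)*(k - 3)*(k - 2)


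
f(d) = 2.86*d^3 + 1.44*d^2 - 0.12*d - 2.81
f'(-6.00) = 291.48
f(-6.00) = -568.01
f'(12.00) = 1269.96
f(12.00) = 5145.19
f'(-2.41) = 42.77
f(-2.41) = -34.19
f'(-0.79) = 2.96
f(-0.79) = -3.23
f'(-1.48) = 14.41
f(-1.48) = -8.75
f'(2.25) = 49.80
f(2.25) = 36.79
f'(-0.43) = 0.23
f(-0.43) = -2.72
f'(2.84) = 77.26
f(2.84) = 73.98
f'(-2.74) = 56.40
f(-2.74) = -50.50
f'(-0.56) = 0.96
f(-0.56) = -2.79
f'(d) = 8.58*d^2 + 2.88*d - 0.12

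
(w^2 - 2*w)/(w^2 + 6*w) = (w - 2)/(w + 6)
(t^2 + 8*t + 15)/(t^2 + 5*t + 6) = (t + 5)/(t + 2)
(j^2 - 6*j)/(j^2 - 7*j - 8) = j*(6 - j)/(-j^2 + 7*j + 8)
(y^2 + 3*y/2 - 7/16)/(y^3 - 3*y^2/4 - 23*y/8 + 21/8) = (4*y - 1)/(2*(2*y^2 - 5*y + 3))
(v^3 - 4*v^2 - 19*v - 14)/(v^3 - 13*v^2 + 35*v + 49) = (v + 2)/(v - 7)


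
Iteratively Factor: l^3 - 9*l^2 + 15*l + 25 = (l + 1)*(l^2 - 10*l + 25) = (l - 5)*(l + 1)*(l - 5)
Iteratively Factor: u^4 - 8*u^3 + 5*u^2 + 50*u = (u - 5)*(u^3 - 3*u^2 - 10*u) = u*(u - 5)*(u^2 - 3*u - 10) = u*(u - 5)*(u + 2)*(u - 5)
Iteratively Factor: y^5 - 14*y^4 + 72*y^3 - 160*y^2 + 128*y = (y - 4)*(y^4 - 10*y^3 + 32*y^2 - 32*y) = (y - 4)*(y - 2)*(y^3 - 8*y^2 + 16*y) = y*(y - 4)*(y - 2)*(y^2 - 8*y + 16) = y*(y - 4)^2*(y - 2)*(y - 4)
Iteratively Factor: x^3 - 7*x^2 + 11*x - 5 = (x - 1)*(x^2 - 6*x + 5) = (x - 1)^2*(x - 5)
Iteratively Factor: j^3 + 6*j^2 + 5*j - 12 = (j - 1)*(j^2 + 7*j + 12) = (j - 1)*(j + 4)*(j + 3)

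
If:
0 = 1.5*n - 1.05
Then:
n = 0.70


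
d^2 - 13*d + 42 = (d - 7)*(d - 6)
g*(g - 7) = g^2 - 7*g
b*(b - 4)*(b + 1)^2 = b^4 - 2*b^3 - 7*b^2 - 4*b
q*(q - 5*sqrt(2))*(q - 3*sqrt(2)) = q^3 - 8*sqrt(2)*q^2 + 30*q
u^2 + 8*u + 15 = (u + 3)*(u + 5)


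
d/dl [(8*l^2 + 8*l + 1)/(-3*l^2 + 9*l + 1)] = (96*l^2 + 22*l - 1)/(9*l^4 - 54*l^3 + 75*l^2 + 18*l + 1)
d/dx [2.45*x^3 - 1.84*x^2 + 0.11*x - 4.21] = 7.35*x^2 - 3.68*x + 0.11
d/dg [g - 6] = 1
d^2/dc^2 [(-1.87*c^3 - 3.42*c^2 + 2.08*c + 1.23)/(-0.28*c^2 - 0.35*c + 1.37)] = (-8.88178419700125e-16*c^4 + 0.89635*c^3 + 1.91289*c^2 + 15.54825*c + 9.59827)/(0.021952*c^6 + 0.08232*c^5 - 0.219324*c^4 - 0.762685*c^3 + 1.073121*c^2 + 1.970745*c - 2.571353)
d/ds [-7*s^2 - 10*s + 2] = -14*s - 10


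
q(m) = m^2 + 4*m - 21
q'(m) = 2*m + 4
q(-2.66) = -24.56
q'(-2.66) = -1.32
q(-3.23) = -23.49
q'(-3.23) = -2.46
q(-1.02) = -24.04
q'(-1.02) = 1.96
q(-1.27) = -24.47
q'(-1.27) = 1.46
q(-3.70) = -22.11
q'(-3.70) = -3.40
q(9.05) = 97.10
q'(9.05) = 22.10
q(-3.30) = -23.31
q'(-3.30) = -2.60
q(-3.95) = -21.20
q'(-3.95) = -3.90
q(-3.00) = -24.00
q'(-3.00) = -2.00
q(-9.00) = 24.00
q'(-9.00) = -14.00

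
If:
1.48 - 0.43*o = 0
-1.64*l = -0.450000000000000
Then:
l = 0.27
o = 3.44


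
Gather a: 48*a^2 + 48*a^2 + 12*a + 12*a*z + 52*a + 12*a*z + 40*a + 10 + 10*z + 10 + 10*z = 96*a^2 + a*(24*z + 104) + 20*z + 20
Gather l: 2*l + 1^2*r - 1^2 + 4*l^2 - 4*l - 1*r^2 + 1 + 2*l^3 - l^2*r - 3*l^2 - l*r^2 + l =2*l^3 + l^2*(1 - r) + l*(-r^2 - 1) - r^2 + r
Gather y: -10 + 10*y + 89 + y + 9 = 11*y + 88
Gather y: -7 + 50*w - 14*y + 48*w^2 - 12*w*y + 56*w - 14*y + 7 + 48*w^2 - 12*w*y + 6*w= 96*w^2 + 112*w + y*(-24*w - 28)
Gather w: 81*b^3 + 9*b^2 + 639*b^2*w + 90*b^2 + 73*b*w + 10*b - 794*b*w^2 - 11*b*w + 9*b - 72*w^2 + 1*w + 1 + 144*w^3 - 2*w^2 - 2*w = 81*b^3 + 99*b^2 + 19*b + 144*w^3 + w^2*(-794*b - 74) + w*(639*b^2 + 62*b - 1) + 1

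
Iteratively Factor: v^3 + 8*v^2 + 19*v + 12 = (v + 1)*(v^2 + 7*v + 12) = (v + 1)*(v + 4)*(v + 3)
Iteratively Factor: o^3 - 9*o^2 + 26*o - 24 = (o - 2)*(o^2 - 7*o + 12) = (o - 3)*(o - 2)*(o - 4)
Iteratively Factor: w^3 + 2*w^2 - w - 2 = (w + 2)*(w^2 - 1) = (w - 1)*(w + 2)*(w + 1)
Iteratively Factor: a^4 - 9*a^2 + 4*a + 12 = (a - 2)*(a^3 + 2*a^2 - 5*a - 6) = (a - 2)^2*(a^2 + 4*a + 3) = (a - 2)^2*(a + 3)*(a + 1)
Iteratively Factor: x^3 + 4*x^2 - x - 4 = (x + 4)*(x^2 - 1) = (x + 1)*(x + 4)*(x - 1)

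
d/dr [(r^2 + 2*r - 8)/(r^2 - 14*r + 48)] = 16*(-r^2 + 7*r - 1)/(r^4 - 28*r^3 + 292*r^2 - 1344*r + 2304)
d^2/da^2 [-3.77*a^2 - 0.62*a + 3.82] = -7.54000000000000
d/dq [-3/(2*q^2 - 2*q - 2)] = 3*(2*q - 1)/(2*(-q^2 + q + 1)^2)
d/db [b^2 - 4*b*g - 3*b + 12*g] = 2*b - 4*g - 3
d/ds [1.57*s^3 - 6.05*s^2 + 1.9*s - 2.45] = 4.71*s^2 - 12.1*s + 1.9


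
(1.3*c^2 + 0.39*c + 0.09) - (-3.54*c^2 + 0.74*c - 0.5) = 4.84*c^2 - 0.35*c + 0.59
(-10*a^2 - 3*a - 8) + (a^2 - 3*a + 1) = -9*a^2 - 6*a - 7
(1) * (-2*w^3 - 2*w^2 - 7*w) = -2*w^3 - 2*w^2 - 7*w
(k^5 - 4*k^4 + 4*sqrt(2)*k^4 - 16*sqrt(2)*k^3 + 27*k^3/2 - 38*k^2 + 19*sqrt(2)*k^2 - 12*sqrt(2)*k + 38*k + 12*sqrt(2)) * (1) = k^5 - 4*k^4 + 4*sqrt(2)*k^4 - 16*sqrt(2)*k^3 + 27*k^3/2 - 38*k^2 + 19*sqrt(2)*k^2 - 12*sqrt(2)*k + 38*k + 12*sqrt(2)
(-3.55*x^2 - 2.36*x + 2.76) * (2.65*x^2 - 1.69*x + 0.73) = -9.4075*x^4 - 0.2545*x^3 + 8.7109*x^2 - 6.3872*x + 2.0148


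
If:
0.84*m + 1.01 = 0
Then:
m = -1.20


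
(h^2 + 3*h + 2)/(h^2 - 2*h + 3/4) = 4*(h^2 + 3*h + 2)/(4*h^2 - 8*h + 3)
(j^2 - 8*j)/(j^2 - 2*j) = (j - 8)/(j - 2)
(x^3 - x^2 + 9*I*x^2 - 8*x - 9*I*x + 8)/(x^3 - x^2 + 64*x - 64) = (x + I)/(x - 8*I)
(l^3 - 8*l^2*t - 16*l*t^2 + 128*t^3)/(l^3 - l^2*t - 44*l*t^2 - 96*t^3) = (l - 4*t)/(l + 3*t)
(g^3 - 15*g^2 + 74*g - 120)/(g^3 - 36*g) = (g^2 - 9*g + 20)/(g*(g + 6))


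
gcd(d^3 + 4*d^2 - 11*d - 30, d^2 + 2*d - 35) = 1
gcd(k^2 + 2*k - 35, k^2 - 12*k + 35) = k - 5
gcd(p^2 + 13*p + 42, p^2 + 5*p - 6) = p + 6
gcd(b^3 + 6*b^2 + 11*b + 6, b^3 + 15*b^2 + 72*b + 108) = b + 3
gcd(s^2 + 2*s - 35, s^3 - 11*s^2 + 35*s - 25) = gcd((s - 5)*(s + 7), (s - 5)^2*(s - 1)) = s - 5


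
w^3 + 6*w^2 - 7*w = w*(w - 1)*(w + 7)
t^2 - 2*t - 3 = (t - 3)*(t + 1)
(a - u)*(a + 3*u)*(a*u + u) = a^3*u + 2*a^2*u^2 + a^2*u - 3*a*u^3 + 2*a*u^2 - 3*u^3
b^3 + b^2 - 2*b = b*(b - 1)*(b + 2)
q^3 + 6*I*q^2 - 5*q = q*(q + I)*(q + 5*I)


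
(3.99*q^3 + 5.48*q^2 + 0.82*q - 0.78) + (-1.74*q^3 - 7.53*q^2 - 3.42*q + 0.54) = 2.25*q^3 - 2.05*q^2 - 2.6*q - 0.24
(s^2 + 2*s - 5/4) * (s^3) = s^5 + 2*s^4 - 5*s^3/4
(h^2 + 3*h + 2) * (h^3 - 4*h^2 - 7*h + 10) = h^5 - h^4 - 17*h^3 - 19*h^2 + 16*h + 20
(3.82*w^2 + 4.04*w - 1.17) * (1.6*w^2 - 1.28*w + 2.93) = 6.112*w^4 + 1.5744*w^3 + 4.1494*w^2 + 13.3348*w - 3.4281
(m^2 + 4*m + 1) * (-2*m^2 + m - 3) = -2*m^4 - 7*m^3 - m^2 - 11*m - 3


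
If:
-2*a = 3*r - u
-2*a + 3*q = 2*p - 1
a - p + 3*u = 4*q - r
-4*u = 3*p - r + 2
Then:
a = 211*u/41 + 102/41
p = -97*u/41 - 50/41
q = 76*u/41 + 21/41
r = -127*u/41 - 68/41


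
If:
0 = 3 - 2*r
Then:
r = 3/2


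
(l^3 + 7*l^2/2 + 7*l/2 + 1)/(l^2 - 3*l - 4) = (l^2 + 5*l/2 + 1)/(l - 4)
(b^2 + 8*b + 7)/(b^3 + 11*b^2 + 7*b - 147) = (b + 1)/(b^2 + 4*b - 21)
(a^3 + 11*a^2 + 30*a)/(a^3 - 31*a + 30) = a*(a + 5)/(a^2 - 6*a + 5)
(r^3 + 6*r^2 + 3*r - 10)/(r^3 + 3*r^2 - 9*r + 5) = (r + 2)/(r - 1)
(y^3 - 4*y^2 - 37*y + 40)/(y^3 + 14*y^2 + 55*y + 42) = (y^3 - 4*y^2 - 37*y + 40)/(y^3 + 14*y^2 + 55*y + 42)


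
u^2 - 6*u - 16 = (u - 8)*(u + 2)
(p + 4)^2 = p^2 + 8*p + 16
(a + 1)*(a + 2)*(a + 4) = a^3 + 7*a^2 + 14*a + 8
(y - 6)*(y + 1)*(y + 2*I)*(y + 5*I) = y^4 - 5*y^3 + 7*I*y^3 - 16*y^2 - 35*I*y^2 + 50*y - 42*I*y + 60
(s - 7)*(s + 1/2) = s^2 - 13*s/2 - 7/2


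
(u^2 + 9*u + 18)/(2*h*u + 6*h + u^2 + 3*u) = (u + 6)/(2*h + u)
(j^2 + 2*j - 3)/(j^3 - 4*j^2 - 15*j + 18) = 1/(j - 6)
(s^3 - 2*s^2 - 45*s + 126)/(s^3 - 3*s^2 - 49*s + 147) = (s - 6)/(s - 7)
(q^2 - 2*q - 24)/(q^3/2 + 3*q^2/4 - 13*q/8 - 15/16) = 16*(q^2 - 2*q - 24)/(8*q^3 + 12*q^2 - 26*q - 15)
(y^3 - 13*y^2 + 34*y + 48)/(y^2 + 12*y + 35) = (y^3 - 13*y^2 + 34*y + 48)/(y^2 + 12*y + 35)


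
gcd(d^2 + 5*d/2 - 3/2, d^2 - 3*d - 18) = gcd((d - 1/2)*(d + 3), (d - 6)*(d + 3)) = d + 3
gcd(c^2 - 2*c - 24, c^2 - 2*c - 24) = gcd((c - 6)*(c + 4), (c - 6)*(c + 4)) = c^2 - 2*c - 24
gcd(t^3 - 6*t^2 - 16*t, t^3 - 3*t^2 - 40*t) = t^2 - 8*t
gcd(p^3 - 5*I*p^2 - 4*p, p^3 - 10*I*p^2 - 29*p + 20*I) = p^2 - 5*I*p - 4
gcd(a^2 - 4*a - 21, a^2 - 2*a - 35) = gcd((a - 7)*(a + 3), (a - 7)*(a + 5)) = a - 7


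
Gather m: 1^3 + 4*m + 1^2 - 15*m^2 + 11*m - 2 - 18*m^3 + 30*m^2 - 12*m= -18*m^3 + 15*m^2 + 3*m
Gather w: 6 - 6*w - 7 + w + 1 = -5*w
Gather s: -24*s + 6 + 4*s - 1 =5 - 20*s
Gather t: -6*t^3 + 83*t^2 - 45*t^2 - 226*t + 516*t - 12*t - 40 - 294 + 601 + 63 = -6*t^3 + 38*t^2 + 278*t + 330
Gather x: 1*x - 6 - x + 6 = 0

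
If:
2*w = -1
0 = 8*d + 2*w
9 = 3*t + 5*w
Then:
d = 1/8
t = 23/6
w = -1/2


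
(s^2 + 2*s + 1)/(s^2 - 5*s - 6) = (s + 1)/(s - 6)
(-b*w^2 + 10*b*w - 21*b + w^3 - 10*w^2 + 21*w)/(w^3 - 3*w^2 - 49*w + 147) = (-b + w)/(w + 7)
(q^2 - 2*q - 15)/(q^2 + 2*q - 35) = (q + 3)/(q + 7)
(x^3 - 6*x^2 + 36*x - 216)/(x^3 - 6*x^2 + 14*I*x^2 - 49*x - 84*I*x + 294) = (x^2 + 36)/(x^2 + 14*I*x - 49)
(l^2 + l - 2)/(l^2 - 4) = (l - 1)/(l - 2)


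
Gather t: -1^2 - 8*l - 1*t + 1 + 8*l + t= 0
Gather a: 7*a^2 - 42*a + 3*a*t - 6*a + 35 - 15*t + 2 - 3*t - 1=7*a^2 + a*(3*t - 48) - 18*t + 36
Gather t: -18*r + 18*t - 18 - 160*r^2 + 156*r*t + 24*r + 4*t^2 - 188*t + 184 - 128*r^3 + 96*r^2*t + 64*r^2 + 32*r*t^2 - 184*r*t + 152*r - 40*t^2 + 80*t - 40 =-128*r^3 - 96*r^2 + 158*r + t^2*(32*r - 36) + t*(96*r^2 - 28*r - 90) + 126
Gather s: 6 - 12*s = 6 - 12*s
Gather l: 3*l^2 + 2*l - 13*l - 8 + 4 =3*l^2 - 11*l - 4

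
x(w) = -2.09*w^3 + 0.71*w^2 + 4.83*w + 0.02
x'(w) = -6.27*w^2 + 1.42*w + 4.83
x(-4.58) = 193.58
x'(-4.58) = -133.20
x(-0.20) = -0.90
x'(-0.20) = 4.30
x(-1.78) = 5.46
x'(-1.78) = -17.56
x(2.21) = -8.40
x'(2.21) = -22.66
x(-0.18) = -0.81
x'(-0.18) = 4.37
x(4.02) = -104.87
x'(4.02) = -90.79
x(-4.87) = 234.73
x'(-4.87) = -150.79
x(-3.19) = 59.68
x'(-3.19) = -63.50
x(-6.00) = 448.04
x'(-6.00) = -229.41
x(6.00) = -396.88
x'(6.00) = -212.37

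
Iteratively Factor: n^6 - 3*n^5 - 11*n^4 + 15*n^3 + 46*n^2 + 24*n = (n)*(n^5 - 3*n^4 - 11*n^3 + 15*n^2 + 46*n + 24) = n*(n + 1)*(n^4 - 4*n^3 - 7*n^2 + 22*n + 24) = n*(n - 4)*(n + 1)*(n^3 - 7*n - 6) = n*(n - 4)*(n + 1)*(n + 2)*(n^2 - 2*n - 3) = n*(n - 4)*(n - 3)*(n + 1)*(n + 2)*(n + 1)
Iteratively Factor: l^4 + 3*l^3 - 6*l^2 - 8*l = (l + 1)*(l^3 + 2*l^2 - 8*l) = (l + 1)*(l + 4)*(l^2 - 2*l) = (l - 2)*(l + 1)*(l + 4)*(l)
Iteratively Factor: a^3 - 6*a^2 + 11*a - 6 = (a - 3)*(a^2 - 3*a + 2) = (a - 3)*(a - 1)*(a - 2)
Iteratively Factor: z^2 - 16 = (z + 4)*(z - 4)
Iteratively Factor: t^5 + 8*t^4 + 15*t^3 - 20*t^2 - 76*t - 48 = (t + 3)*(t^4 + 5*t^3 - 20*t - 16) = (t + 2)*(t + 3)*(t^3 + 3*t^2 - 6*t - 8) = (t - 2)*(t + 2)*(t + 3)*(t^2 + 5*t + 4) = (t - 2)*(t + 1)*(t + 2)*(t + 3)*(t + 4)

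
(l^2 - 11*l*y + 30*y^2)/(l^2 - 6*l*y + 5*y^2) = (-l + 6*y)/(-l + y)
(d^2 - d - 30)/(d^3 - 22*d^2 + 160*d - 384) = (d + 5)/(d^2 - 16*d + 64)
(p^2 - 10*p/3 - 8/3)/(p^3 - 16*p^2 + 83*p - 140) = (p + 2/3)/(p^2 - 12*p + 35)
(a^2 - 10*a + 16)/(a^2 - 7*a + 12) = (a^2 - 10*a + 16)/(a^2 - 7*a + 12)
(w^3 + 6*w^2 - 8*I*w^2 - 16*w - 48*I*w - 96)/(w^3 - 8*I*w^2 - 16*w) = (w + 6)/w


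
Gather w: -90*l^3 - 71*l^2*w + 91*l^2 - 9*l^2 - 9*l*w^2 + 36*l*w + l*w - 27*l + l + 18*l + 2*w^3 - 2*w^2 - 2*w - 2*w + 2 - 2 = -90*l^3 + 82*l^2 - 8*l + 2*w^3 + w^2*(-9*l - 2) + w*(-71*l^2 + 37*l - 4)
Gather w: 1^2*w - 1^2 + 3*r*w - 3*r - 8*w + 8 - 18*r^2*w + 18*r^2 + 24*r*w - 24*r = 18*r^2 - 27*r + w*(-18*r^2 + 27*r - 7) + 7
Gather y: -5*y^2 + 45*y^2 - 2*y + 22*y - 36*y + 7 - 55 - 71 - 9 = 40*y^2 - 16*y - 128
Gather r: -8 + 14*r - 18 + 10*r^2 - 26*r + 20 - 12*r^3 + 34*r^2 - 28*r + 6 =-12*r^3 + 44*r^2 - 40*r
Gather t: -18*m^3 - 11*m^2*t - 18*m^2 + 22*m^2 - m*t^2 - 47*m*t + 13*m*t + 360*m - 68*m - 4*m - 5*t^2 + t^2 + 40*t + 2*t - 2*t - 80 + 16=-18*m^3 + 4*m^2 + 288*m + t^2*(-m - 4) + t*(-11*m^2 - 34*m + 40) - 64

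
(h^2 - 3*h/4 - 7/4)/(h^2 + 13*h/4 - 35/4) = (h + 1)/(h + 5)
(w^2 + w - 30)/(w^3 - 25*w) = (w + 6)/(w*(w + 5))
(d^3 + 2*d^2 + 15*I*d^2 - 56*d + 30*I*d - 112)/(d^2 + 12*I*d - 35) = (d^2 + d*(2 + 8*I) + 16*I)/(d + 5*I)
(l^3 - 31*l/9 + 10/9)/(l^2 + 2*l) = l - 2 + 5/(9*l)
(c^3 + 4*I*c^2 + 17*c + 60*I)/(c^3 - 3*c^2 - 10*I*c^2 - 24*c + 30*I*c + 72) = (c^2 + 8*I*c - 15)/(c^2 + c*(-3 - 6*I) + 18*I)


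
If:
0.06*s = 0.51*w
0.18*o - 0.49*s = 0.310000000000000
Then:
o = 23.1388888888889*w + 1.72222222222222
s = 8.5*w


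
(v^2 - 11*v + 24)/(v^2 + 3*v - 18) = (v - 8)/(v + 6)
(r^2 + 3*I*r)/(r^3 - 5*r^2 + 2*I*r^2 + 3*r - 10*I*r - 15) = r/(r^2 - r*(5 + I) + 5*I)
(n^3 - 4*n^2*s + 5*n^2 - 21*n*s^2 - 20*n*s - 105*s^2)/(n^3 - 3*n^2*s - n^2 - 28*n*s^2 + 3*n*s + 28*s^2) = (n^2 + 3*n*s + 5*n + 15*s)/(n^2 + 4*n*s - n - 4*s)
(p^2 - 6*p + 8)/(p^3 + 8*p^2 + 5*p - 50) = (p - 4)/(p^2 + 10*p + 25)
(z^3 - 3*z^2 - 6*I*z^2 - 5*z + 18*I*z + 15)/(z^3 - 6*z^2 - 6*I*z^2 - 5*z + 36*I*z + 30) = (z - 3)/(z - 6)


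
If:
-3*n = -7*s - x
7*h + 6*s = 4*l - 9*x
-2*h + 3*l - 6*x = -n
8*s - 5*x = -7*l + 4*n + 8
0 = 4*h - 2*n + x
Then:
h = -704/3367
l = 7480/3367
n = 632/3367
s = -24/259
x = 4080/3367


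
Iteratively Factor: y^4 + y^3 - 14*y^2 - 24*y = (y + 3)*(y^3 - 2*y^2 - 8*y) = y*(y + 3)*(y^2 - 2*y - 8) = y*(y + 2)*(y + 3)*(y - 4)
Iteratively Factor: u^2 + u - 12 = (u + 4)*(u - 3)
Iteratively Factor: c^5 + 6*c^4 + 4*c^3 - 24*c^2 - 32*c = (c + 2)*(c^4 + 4*c^3 - 4*c^2 - 16*c) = (c + 2)^2*(c^3 + 2*c^2 - 8*c) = (c - 2)*(c + 2)^2*(c^2 + 4*c) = c*(c - 2)*(c + 2)^2*(c + 4)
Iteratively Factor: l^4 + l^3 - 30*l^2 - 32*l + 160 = (l + 4)*(l^3 - 3*l^2 - 18*l + 40) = (l - 5)*(l + 4)*(l^2 + 2*l - 8) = (l - 5)*(l - 2)*(l + 4)*(l + 4)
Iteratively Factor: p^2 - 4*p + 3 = (p - 1)*(p - 3)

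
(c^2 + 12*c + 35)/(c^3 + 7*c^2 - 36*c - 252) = (c + 5)/(c^2 - 36)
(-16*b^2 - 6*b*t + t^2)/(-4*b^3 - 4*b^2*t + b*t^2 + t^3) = (-8*b + t)/(-2*b^2 - b*t + t^2)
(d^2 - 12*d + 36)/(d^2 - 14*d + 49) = (d^2 - 12*d + 36)/(d^2 - 14*d + 49)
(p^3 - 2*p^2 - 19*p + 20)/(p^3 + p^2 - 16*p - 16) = (p^2 - 6*p + 5)/(p^2 - 3*p - 4)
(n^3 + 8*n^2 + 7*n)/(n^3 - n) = (n + 7)/(n - 1)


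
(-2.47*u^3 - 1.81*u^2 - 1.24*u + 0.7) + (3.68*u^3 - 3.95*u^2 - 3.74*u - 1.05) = 1.21*u^3 - 5.76*u^2 - 4.98*u - 0.35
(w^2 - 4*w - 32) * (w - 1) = w^3 - 5*w^2 - 28*w + 32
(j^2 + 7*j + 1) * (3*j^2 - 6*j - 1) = 3*j^4 + 15*j^3 - 40*j^2 - 13*j - 1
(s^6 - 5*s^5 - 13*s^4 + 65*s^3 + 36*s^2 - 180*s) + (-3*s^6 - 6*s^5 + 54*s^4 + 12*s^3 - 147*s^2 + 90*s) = -2*s^6 - 11*s^5 + 41*s^4 + 77*s^3 - 111*s^2 - 90*s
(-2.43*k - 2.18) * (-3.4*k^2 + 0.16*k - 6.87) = 8.262*k^3 + 7.0232*k^2 + 16.3453*k + 14.9766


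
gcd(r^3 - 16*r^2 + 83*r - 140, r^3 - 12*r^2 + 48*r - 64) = r - 4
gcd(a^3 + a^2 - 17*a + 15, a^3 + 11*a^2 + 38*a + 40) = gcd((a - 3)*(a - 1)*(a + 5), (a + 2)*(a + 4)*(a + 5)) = a + 5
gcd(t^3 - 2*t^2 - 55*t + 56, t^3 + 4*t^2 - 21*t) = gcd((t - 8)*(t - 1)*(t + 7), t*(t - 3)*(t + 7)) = t + 7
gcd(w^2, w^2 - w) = w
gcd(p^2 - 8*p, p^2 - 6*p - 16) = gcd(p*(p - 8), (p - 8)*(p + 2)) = p - 8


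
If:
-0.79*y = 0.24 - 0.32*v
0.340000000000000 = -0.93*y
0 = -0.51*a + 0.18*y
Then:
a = -0.13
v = -0.15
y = -0.37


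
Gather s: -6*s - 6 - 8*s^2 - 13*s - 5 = -8*s^2 - 19*s - 11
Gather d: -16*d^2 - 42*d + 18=-16*d^2 - 42*d + 18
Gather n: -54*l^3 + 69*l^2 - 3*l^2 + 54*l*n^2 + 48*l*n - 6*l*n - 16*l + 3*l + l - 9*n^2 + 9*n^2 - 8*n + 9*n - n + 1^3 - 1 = -54*l^3 + 66*l^2 + 54*l*n^2 + 42*l*n - 12*l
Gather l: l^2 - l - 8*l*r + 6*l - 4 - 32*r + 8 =l^2 + l*(5 - 8*r) - 32*r + 4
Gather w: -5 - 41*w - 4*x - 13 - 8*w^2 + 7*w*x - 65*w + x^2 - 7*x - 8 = -8*w^2 + w*(7*x - 106) + x^2 - 11*x - 26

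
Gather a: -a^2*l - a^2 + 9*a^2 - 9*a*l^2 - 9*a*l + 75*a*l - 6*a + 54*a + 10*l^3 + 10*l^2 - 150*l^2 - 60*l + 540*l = a^2*(8 - l) + a*(-9*l^2 + 66*l + 48) + 10*l^3 - 140*l^2 + 480*l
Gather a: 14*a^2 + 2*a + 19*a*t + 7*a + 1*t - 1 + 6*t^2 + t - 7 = 14*a^2 + a*(19*t + 9) + 6*t^2 + 2*t - 8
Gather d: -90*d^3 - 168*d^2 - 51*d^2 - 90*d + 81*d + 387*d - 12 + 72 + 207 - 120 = -90*d^3 - 219*d^2 + 378*d + 147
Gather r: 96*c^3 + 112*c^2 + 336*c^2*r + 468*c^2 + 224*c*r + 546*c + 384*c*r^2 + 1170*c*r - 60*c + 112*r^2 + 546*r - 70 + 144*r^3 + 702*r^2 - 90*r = 96*c^3 + 580*c^2 + 486*c + 144*r^3 + r^2*(384*c + 814) + r*(336*c^2 + 1394*c + 456) - 70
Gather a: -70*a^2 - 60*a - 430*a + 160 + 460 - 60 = -70*a^2 - 490*a + 560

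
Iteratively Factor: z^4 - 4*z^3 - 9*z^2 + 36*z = (z)*(z^3 - 4*z^2 - 9*z + 36) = z*(z - 4)*(z^2 - 9) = z*(z - 4)*(z - 3)*(z + 3)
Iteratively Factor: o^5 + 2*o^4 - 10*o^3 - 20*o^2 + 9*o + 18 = (o - 1)*(o^4 + 3*o^3 - 7*o^2 - 27*o - 18) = (o - 1)*(o + 2)*(o^3 + o^2 - 9*o - 9) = (o - 1)*(o + 2)*(o + 3)*(o^2 - 2*o - 3) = (o - 1)*(o + 1)*(o + 2)*(o + 3)*(o - 3)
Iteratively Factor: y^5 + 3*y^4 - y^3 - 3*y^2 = (y - 1)*(y^4 + 4*y^3 + 3*y^2) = (y - 1)*(y + 3)*(y^3 + y^2) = y*(y - 1)*(y + 3)*(y^2 + y) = y*(y - 1)*(y + 1)*(y + 3)*(y)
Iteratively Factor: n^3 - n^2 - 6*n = (n + 2)*(n^2 - 3*n) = (n - 3)*(n + 2)*(n)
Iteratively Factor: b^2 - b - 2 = (b + 1)*(b - 2)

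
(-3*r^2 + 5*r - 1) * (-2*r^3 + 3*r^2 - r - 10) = 6*r^5 - 19*r^4 + 20*r^3 + 22*r^2 - 49*r + 10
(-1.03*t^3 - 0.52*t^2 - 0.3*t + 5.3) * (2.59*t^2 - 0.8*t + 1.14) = -2.6677*t^5 - 0.5228*t^4 - 1.5352*t^3 + 13.3742*t^2 - 4.582*t + 6.042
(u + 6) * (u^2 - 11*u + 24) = u^3 - 5*u^2 - 42*u + 144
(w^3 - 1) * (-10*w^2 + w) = -10*w^5 + w^4 + 10*w^2 - w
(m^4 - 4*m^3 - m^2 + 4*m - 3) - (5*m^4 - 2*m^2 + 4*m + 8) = -4*m^4 - 4*m^3 + m^2 - 11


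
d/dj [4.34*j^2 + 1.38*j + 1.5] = 8.68*j + 1.38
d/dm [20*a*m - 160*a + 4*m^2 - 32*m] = 20*a + 8*m - 32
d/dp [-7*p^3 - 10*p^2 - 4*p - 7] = -21*p^2 - 20*p - 4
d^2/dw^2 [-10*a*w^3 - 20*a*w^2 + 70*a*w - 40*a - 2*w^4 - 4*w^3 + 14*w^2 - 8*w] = -60*a*w - 40*a - 24*w^2 - 24*w + 28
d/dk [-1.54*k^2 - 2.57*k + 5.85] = -3.08*k - 2.57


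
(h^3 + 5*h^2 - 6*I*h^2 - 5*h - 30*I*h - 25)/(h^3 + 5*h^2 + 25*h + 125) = (h - I)/(h + 5*I)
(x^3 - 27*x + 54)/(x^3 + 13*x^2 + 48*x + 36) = (x^2 - 6*x + 9)/(x^2 + 7*x + 6)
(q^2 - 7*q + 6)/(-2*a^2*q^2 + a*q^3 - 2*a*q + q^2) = (-q^2 + 7*q - 6)/(q*(2*a^2*q - a*q^2 + 2*a - q))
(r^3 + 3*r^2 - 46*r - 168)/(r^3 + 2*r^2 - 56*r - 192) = (r - 7)/(r - 8)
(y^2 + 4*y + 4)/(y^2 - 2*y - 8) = (y + 2)/(y - 4)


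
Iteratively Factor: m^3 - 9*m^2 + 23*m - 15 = (m - 1)*(m^2 - 8*m + 15) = (m - 5)*(m - 1)*(m - 3)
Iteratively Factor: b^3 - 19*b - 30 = (b - 5)*(b^2 + 5*b + 6) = (b - 5)*(b + 3)*(b + 2)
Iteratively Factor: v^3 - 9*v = (v)*(v^2 - 9) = v*(v - 3)*(v + 3)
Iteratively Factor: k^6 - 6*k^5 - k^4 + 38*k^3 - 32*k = (k + 1)*(k^5 - 7*k^4 + 6*k^3 + 32*k^2 - 32*k) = (k + 1)*(k + 2)*(k^4 - 9*k^3 + 24*k^2 - 16*k) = (k - 1)*(k + 1)*(k + 2)*(k^3 - 8*k^2 + 16*k) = k*(k - 1)*(k + 1)*(k + 2)*(k^2 - 8*k + 16) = k*(k - 4)*(k - 1)*(k + 1)*(k + 2)*(k - 4)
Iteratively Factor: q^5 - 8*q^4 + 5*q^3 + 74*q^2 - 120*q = (q + 3)*(q^4 - 11*q^3 + 38*q^2 - 40*q) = (q - 2)*(q + 3)*(q^3 - 9*q^2 + 20*q) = (q - 4)*(q - 2)*(q + 3)*(q^2 - 5*q) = q*(q - 4)*(q - 2)*(q + 3)*(q - 5)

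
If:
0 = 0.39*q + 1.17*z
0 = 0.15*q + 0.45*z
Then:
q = -3.0*z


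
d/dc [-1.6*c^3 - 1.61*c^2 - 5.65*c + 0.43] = -4.8*c^2 - 3.22*c - 5.65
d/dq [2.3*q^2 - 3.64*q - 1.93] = 4.6*q - 3.64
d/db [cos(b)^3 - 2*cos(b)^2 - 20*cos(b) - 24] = (-3*cos(b)^2 + 4*cos(b) + 20)*sin(b)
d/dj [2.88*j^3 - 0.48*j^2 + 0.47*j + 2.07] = 8.64*j^2 - 0.96*j + 0.47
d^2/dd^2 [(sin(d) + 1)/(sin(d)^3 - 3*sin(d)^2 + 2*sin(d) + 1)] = (-4*sin(d)^7 + 38*sin(d)^5 - 39*sin(d)^4 - 25*sin(d)^3 + 40*sin(d)^2 - 23*sin(d) + 10)/(sin(d)^3 - 3*sin(d)^2 + 2*sin(d) + 1)^3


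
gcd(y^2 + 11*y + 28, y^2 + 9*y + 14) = y + 7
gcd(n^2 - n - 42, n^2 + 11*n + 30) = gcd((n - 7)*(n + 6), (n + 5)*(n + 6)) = n + 6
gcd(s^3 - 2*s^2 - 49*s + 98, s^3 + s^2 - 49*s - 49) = s^2 - 49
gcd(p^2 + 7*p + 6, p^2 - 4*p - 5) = p + 1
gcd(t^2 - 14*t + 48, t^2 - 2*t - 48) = t - 8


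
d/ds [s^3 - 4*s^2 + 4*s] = 3*s^2 - 8*s + 4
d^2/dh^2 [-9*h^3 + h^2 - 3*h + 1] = 2 - 54*h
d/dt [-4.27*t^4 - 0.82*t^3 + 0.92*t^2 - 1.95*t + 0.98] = -17.08*t^3 - 2.46*t^2 + 1.84*t - 1.95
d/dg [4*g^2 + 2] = 8*g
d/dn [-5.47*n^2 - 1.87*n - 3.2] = -10.94*n - 1.87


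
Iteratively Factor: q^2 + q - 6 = (q + 3)*(q - 2)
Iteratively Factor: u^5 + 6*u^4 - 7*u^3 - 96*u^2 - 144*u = (u - 4)*(u^4 + 10*u^3 + 33*u^2 + 36*u) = (u - 4)*(u + 4)*(u^3 + 6*u^2 + 9*u) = (u - 4)*(u + 3)*(u + 4)*(u^2 + 3*u) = u*(u - 4)*(u + 3)*(u + 4)*(u + 3)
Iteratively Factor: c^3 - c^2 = (c)*(c^2 - c) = c^2*(c - 1)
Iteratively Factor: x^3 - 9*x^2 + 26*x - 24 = (x - 2)*(x^2 - 7*x + 12) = (x - 4)*(x - 2)*(x - 3)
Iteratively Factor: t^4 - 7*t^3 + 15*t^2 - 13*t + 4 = (t - 4)*(t^3 - 3*t^2 + 3*t - 1) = (t - 4)*(t - 1)*(t^2 - 2*t + 1) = (t - 4)*(t - 1)^2*(t - 1)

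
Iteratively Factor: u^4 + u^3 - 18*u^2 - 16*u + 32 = (u - 4)*(u^3 + 5*u^2 + 2*u - 8) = (u - 4)*(u - 1)*(u^2 + 6*u + 8) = (u - 4)*(u - 1)*(u + 4)*(u + 2)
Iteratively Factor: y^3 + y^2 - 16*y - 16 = (y - 4)*(y^2 + 5*y + 4) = (y - 4)*(y + 4)*(y + 1)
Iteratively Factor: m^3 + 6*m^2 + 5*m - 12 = (m - 1)*(m^2 + 7*m + 12) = (m - 1)*(m + 3)*(m + 4)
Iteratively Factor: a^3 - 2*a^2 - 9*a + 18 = (a - 3)*(a^2 + a - 6) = (a - 3)*(a + 3)*(a - 2)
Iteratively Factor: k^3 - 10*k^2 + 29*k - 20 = (k - 1)*(k^2 - 9*k + 20) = (k - 4)*(k - 1)*(k - 5)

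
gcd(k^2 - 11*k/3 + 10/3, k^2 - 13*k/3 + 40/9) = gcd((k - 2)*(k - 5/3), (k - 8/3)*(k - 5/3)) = k - 5/3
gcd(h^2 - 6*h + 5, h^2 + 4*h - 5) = h - 1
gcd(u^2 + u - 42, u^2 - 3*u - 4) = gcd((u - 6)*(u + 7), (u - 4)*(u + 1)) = 1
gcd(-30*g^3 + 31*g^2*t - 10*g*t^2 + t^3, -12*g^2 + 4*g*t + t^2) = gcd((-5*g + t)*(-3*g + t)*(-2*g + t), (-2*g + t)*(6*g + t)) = -2*g + t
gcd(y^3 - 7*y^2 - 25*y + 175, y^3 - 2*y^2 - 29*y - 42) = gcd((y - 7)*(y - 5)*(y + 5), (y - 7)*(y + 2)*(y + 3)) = y - 7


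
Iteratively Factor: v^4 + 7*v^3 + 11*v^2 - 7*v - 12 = (v + 4)*(v^3 + 3*v^2 - v - 3) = (v + 1)*(v + 4)*(v^2 + 2*v - 3) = (v - 1)*(v + 1)*(v + 4)*(v + 3)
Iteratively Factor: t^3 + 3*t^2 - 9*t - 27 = (t - 3)*(t^2 + 6*t + 9) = (t - 3)*(t + 3)*(t + 3)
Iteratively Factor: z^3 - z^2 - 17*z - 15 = (z - 5)*(z^2 + 4*z + 3) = (z - 5)*(z + 3)*(z + 1)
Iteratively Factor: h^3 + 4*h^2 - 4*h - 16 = (h - 2)*(h^2 + 6*h + 8) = (h - 2)*(h + 2)*(h + 4)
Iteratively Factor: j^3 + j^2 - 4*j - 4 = (j + 2)*(j^2 - j - 2) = (j + 1)*(j + 2)*(j - 2)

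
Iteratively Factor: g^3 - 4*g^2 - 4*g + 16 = (g + 2)*(g^2 - 6*g + 8) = (g - 4)*(g + 2)*(g - 2)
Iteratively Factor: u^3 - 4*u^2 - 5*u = (u)*(u^2 - 4*u - 5) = u*(u - 5)*(u + 1)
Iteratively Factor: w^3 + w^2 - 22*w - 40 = (w - 5)*(w^2 + 6*w + 8) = (w - 5)*(w + 2)*(w + 4)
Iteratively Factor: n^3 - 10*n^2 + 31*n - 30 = (n - 5)*(n^2 - 5*n + 6) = (n - 5)*(n - 2)*(n - 3)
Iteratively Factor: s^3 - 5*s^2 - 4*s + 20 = (s - 2)*(s^2 - 3*s - 10) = (s - 2)*(s + 2)*(s - 5)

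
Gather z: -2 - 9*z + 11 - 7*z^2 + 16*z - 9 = -7*z^2 + 7*z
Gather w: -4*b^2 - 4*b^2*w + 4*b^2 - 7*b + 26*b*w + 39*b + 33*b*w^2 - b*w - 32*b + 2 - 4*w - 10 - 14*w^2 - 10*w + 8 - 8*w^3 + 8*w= -8*w^3 + w^2*(33*b - 14) + w*(-4*b^2 + 25*b - 6)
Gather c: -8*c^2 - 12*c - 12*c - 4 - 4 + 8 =-8*c^2 - 24*c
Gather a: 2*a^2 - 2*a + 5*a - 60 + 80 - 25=2*a^2 + 3*a - 5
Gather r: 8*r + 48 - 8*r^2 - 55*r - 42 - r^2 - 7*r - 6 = -9*r^2 - 54*r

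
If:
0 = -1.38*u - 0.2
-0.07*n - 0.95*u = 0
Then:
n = 1.97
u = -0.14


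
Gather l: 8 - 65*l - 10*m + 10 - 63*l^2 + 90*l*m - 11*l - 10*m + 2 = -63*l^2 + l*(90*m - 76) - 20*m + 20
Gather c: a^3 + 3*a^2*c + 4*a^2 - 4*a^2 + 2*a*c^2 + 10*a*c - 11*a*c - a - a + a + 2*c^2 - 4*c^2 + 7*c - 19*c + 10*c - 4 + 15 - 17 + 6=a^3 - a + c^2*(2*a - 2) + c*(3*a^2 - a - 2)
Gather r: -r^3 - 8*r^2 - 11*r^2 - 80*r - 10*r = -r^3 - 19*r^2 - 90*r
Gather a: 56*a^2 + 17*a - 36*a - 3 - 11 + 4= 56*a^2 - 19*a - 10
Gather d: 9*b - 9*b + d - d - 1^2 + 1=0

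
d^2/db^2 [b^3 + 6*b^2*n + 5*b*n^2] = 6*b + 12*n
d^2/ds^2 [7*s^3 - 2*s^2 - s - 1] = 42*s - 4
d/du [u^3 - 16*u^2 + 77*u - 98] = 3*u^2 - 32*u + 77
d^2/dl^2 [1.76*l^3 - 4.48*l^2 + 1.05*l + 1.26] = 10.56*l - 8.96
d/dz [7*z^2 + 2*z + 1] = 14*z + 2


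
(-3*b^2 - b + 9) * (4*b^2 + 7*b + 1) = -12*b^4 - 25*b^3 + 26*b^2 + 62*b + 9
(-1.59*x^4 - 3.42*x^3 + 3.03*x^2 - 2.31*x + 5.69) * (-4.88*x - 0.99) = 7.7592*x^5 + 18.2637*x^4 - 11.4006*x^3 + 8.2731*x^2 - 25.4803*x - 5.6331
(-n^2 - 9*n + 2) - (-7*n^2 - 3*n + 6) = 6*n^2 - 6*n - 4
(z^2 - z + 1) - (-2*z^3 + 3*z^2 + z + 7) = 2*z^3 - 2*z^2 - 2*z - 6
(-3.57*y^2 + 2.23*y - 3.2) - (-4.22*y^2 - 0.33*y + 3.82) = 0.65*y^2 + 2.56*y - 7.02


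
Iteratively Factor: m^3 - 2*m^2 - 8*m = (m - 4)*(m^2 + 2*m) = (m - 4)*(m + 2)*(m)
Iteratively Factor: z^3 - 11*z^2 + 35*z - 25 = (z - 1)*(z^2 - 10*z + 25) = (z - 5)*(z - 1)*(z - 5)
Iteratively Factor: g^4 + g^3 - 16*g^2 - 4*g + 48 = (g - 2)*(g^3 + 3*g^2 - 10*g - 24) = (g - 3)*(g - 2)*(g^2 + 6*g + 8) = (g - 3)*(g - 2)*(g + 4)*(g + 2)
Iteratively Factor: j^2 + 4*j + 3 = (j + 3)*(j + 1)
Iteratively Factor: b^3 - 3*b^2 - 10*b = (b - 5)*(b^2 + 2*b) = (b - 5)*(b + 2)*(b)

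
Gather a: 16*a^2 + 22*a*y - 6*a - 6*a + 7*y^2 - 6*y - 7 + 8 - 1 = 16*a^2 + a*(22*y - 12) + 7*y^2 - 6*y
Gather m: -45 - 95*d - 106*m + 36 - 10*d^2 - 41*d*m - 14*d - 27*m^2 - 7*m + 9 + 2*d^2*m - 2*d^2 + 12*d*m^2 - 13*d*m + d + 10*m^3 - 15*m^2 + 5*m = -12*d^2 - 108*d + 10*m^3 + m^2*(12*d - 42) + m*(2*d^2 - 54*d - 108)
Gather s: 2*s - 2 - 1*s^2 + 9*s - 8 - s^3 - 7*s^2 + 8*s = -s^3 - 8*s^2 + 19*s - 10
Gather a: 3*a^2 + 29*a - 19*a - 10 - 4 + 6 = 3*a^2 + 10*a - 8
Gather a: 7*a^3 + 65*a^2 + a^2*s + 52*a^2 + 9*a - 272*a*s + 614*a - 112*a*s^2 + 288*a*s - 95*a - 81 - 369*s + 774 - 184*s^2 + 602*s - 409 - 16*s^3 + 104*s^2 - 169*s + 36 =7*a^3 + a^2*(s + 117) + a*(-112*s^2 + 16*s + 528) - 16*s^3 - 80*s^2 + 64*s + 320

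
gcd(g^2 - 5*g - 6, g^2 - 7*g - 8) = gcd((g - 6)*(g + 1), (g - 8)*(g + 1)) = g + 1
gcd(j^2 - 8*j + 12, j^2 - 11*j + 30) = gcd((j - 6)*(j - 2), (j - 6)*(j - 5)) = j - 6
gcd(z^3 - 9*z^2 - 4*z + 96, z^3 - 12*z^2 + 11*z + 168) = z^2 - 5*z - 24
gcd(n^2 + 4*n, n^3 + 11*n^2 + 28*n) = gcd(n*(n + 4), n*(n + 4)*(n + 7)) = n^2 + 4*n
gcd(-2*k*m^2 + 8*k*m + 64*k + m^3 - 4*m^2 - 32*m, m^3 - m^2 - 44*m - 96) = m^2 - 4*m - 32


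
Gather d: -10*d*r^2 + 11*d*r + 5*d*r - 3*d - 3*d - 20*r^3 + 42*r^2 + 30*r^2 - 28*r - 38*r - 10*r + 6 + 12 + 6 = d*(-10*r^2 + 16*r - 6) - 20*r^3 + 72*r^2 - 76*r + 24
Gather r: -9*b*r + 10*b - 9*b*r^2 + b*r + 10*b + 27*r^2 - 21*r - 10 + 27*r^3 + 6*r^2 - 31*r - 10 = 20*b + 27*r^3 + r^2*(33 - 9*b) + r*(-8*b - 52) - 20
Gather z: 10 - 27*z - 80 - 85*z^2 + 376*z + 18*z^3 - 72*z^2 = 18*z^3 - 157*z^2 + 349*z - 70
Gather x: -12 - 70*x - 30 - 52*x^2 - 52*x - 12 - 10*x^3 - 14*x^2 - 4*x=-10*x^3 - 66*x^2 - 126*x - 54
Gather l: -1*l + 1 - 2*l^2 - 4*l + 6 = -2*l^2 - 5*l + 7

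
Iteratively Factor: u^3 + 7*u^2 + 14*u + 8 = (u + 1)*(u^2 + 6*u + 8) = (u + 1)*(u + 4)*(u + 2)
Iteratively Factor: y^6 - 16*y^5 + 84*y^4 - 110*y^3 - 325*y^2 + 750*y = (y - 5)*(y^5 - 11*y^4 + 29*y^3 + 35*y^2 - 150*y) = y*(y - 5)*(y^4 - 11*y^3 + 29*y^2 + 35*y - 150) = y*(y - 5)^2*(y^3 - 6*y^2 - y + 30) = y*(y - 5)^3*(y^2 - y - 6) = y*(y - 5)^3*(y + 2)*(y - 3)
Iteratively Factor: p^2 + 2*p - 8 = (p + 4)*(p - 2)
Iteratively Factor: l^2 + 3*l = (l + 3)*(l)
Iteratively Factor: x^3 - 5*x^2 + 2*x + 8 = (x + 1)*(x^2 - 6*x + 8) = (x - 4)*(x + 1)*(x - 2)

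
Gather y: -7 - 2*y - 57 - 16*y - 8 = -18*y - 72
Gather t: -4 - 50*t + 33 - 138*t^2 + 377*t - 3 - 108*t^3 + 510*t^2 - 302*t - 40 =-108*t^3 + 372*t^2 + 25*t - 14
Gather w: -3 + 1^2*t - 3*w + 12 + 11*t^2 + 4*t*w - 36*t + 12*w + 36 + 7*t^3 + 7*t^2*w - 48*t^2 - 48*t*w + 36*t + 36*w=7*t^3 - 37*t^2 + t + w*(7*t^2 - 44*t + 45) + 45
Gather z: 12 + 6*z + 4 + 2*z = 8*z + 16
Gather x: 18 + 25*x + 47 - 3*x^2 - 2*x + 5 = -3*x^2 + 23*x + 70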